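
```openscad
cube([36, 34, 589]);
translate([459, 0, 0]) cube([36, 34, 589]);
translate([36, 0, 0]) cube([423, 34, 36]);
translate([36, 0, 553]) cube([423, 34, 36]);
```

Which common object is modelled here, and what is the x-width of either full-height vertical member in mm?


A picture frame. The border width is 36 mm.

Four thin pieces enclosing a rectangular opening — a picture frame. The two full-height stiles are 589 mm tall; the top rail sits at z = 553 and is 36 mm tall, so the border above the opening is 589 − 553 = 36 mm, matching the stile x-width.


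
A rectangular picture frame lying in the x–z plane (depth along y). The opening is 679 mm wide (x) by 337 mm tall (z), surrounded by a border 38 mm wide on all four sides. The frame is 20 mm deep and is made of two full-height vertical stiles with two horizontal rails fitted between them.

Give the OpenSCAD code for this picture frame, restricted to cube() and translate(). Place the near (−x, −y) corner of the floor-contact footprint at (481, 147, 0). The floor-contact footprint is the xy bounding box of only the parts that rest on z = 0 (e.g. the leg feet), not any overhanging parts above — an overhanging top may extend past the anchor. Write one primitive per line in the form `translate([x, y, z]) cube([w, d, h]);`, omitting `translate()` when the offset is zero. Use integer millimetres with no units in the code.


translate([481, 147, 0]) cube([38, 20, 413]);
translate([1198, 147, 0]) cube([38, 20, 413]);
translate([519, 147, 0]) cube([679, 20, 38]);
translate([519, 147, 375]) cube([679, 20, 38]);


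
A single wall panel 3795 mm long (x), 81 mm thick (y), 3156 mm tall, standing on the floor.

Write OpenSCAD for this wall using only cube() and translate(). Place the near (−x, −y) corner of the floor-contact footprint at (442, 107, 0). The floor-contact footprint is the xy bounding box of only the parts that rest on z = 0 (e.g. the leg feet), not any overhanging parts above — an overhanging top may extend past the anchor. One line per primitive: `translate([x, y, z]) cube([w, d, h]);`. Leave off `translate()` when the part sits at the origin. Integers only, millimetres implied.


translate([442, 107, 0]) cube([3795, 81, 3156]);


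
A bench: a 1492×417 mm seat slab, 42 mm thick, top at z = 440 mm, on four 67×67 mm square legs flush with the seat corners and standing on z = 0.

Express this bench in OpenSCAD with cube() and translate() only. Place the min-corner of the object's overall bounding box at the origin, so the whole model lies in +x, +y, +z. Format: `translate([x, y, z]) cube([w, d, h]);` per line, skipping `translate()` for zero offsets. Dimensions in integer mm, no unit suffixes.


// leg_h = 440 − 42 = 398
translate([0, 0, 398]) cube([1492, 417, 42]);
cube([67, 67, 398]);
translate([0, 350, 0]) cube([67, 67, 398]);
translate([1425, 0, 0]) cube([67, 67, 398]);
translate([1425, 350, 0]) cube([67, 67, 398]);


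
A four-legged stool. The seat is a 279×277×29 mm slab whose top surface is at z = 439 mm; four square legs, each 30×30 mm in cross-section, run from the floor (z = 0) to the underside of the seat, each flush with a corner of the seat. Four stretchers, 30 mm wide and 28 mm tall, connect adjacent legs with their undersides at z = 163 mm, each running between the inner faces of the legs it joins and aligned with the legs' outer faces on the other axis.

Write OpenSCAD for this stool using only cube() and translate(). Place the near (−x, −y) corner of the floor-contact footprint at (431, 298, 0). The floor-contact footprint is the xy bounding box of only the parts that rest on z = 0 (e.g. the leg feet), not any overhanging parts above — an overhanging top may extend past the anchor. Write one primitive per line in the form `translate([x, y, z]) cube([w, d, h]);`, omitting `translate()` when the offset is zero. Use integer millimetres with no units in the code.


translate([431, 298, 410]) cube([279, 277, 29]);
translate([431, 298, 0]) cube([30, 30, 410]);
translate([680, 298, 0]) cube([30, 30, 410]);
translate([431, 545, 0]) cube([30, 30, 410]);
translate([680, 545, 0]) cube([30, 30, 410]);
translate([461, 298, 163]) cube([219, 30, 28]);
translate([461, 545, 163]) cube([219, 30, 28]);
translate([431, 328, 163]) cube([30, 217, 28]);
translate([680, 328, 163]) cube([30, 217, 28]);


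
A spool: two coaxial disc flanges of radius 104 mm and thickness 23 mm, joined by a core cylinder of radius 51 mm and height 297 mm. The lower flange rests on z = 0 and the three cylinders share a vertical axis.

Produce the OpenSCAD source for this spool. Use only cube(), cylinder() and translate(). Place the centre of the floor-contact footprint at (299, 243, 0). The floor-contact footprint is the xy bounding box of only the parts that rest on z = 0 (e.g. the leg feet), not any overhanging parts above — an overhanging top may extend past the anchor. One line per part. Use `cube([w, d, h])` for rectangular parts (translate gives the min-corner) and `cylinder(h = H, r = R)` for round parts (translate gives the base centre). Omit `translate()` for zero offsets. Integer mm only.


translate([299, 243, 0]) cylinder(h = 23, r = 104);
translate([299, 243, 23]) cylinder(h = 297, r = 51);
translate([299, 243, 320]) cylinder(h = 23, r = 104);


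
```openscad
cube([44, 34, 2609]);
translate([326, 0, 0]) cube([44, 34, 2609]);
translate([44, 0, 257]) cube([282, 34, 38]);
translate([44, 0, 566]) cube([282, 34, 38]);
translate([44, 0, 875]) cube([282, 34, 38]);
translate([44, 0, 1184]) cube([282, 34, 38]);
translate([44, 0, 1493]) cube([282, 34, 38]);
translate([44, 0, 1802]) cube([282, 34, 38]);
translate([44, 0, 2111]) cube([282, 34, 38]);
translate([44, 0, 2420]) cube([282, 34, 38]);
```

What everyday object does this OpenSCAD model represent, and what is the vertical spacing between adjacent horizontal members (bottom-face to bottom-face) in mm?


A ladder. The rung spacing is 309 mm.

Two tall 44×34 posts with 8 short bars between them — a ladder. Adjacent rungs sit at z = 257 and z = 566, so the spacing is 566 − 257 = 309 mm.


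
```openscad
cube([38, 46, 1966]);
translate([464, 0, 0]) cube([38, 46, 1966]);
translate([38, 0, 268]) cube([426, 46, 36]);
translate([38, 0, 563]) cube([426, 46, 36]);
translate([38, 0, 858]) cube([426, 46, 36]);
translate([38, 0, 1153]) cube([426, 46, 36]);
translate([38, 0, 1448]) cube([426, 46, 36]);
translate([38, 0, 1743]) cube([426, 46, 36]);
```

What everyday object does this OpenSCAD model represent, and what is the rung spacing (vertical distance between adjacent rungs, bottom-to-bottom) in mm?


A ladder. The rung spacing is 295 mm.

Two tall 38×46 posts with 6 short bars between them — a ladder. Adjacent rungs sit at z = 268 and z = 563, so the spacing is 563 − 268 = 295 mm.


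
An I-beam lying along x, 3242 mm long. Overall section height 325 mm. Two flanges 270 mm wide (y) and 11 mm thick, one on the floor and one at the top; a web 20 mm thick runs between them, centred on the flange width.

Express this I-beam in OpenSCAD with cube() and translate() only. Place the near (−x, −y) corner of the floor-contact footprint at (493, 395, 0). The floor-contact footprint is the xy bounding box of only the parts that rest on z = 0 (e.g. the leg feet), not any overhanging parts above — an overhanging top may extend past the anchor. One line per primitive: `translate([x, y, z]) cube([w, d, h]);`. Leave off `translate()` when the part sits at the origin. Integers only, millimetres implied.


translate([493, 395, 0]) cube([3242, 270, 11]);
translate([493, 520, 11]) cube([3242, 20, 303]);
translate([493, 395, 314]) cube([3242, 270, 11]);


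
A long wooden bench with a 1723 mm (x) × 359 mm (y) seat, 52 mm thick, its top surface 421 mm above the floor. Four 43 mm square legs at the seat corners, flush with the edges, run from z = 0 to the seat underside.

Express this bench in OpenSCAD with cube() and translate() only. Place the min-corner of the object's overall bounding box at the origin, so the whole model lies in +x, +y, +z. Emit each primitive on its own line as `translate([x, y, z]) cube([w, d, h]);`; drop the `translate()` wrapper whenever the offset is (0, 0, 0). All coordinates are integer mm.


// leg_h = 421 − 52 = 369
translate([0, 0, 369]) cube([1723, 359, 52]);
cube([43, 43, 369]);
translate([0, 316, 0]) cube([43, 43, 369]);
translate([1680, 0, 0]) cube([43, 43, 369]);
translate([1680, 316, 0]) cube([43, 43, 369]);


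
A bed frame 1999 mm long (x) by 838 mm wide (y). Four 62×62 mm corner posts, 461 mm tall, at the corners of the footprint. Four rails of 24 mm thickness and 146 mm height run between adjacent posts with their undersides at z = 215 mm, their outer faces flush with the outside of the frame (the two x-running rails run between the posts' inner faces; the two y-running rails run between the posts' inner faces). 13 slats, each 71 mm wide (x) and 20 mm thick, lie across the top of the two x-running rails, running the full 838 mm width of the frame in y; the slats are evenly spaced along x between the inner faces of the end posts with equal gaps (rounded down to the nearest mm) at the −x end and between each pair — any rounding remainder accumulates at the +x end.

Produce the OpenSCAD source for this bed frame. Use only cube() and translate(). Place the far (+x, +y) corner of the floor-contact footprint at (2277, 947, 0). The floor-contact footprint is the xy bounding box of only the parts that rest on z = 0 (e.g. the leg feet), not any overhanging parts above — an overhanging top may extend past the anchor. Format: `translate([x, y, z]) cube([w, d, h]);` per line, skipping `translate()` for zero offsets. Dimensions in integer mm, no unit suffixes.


translate([278, 109, 0]) cube([62, 62, 461]);
translate([278, 885, 0]) cube([62, 62, 461]);
translate([2215, 109, 0]) cube([62, 62, 461]);
translate([2215, 885, 0]) cube([62, 62, 461]);
translate([340, 109, 215]) cube([1875, 24, 146]);
translate([340, 923, 215]) cube([1875, 24, 146]);
translate([278, 171, 215]) cube([24, 714, 146]);
translate([2253, 171, 215]) cube([24, 714, 146]);
translate([408, 109, 361]) cube([71, 838, 20]);
translate([547, 109, 361]) cube([71, 838, 20]);
translate([686, 109, 361]) cube([71, 838, 20]);
translate([825, 109, 361]) cube([71, 838, 20]);
translate([964, 109, 361]) cube([71, 838, 20]);
translate([1103, 109, 361]) cube([71, 838, 20]);
translate([1242, 109, 361]) cube([71, 838, 20]);
translate([1381, 109, 361]) cube([71, 838, 20]);
translate([1520, 109, 361]) cube([71, 838, 20]);
translate([1659, 109, 361]) cube([71, 838, 20]);
translate([1798, 109, 361]) cube([71, 838, 20]);
translate([1937, 109, 361]) cube([71, 838, 20]);
translate([2076, 109, 361]) cube([71, 838, 20]);


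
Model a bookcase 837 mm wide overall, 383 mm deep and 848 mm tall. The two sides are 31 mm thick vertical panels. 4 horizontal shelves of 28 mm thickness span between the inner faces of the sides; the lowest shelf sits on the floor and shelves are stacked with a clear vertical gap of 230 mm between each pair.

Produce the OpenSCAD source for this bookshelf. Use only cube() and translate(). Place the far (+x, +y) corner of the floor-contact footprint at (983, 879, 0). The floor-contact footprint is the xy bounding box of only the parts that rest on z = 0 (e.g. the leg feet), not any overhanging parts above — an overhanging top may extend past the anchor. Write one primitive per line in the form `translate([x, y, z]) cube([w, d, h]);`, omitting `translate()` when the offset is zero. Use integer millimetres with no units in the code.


translate([146, 496, 0]) cube([31, 383, 848]);
translate([952, 496, 0]) cube([31, 383, 848]);
translate([177, 496, 0]) cube([775, 383, 28]);
translate([177, 496, 258]) cube([775, 383, 28]);
translate([177, 496, 516]) cube([775, 383, 28]);
translate([177, 496, 774]) cube([775, 383, 28]);


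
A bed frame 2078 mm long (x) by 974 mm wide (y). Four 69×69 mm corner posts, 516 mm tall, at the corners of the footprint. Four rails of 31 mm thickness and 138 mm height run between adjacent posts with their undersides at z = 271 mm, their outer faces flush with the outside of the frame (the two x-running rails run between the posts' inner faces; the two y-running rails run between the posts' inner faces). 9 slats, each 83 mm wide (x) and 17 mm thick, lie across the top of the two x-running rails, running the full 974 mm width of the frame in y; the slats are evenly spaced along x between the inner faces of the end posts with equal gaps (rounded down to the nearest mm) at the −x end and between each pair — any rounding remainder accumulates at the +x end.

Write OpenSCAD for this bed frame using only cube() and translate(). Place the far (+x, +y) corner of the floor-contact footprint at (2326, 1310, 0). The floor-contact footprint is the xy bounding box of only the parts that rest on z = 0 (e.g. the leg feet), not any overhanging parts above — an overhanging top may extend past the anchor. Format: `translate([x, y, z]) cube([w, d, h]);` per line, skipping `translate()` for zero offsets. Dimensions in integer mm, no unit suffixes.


// slat z = rail_z + rail_h = 271 + 138 = 409
// slat gap = ⌊(1940 − 9·83) / 10⌋ = 119
translate([248, 336, 0]) cube([69, 69, 516]);
translate([248, 1241, 0]) cube([69, 69, 516]);
translate([2257, 336, 0]) cube([69, 69, 516]);
translate([2257, 1241, 0]) cube([69, 69, 516]);
translate([317, 336, 271]) cube([1940, 31, 138]);
translate([317, 1279, 271]) cube([1940, 31, 138]);
translate([248, 405, 271]) cube([31, 836, 138]);
translate([2295, 405, 271]) cube([31, 836, 138]);
translate([436, 336, 409]) cube([83, 974, 17]);
translate([638, 336, 409]) cube([83, 974, 17]);
translate([840, 336, 409]) cube([83, 974, 17]);
translate([1042, 336, 409]) cube([83, 974, 17]);
translate([1244, 336, 409]) cube([83, 974, 17]);
translate([1446, 336, 409]) cube([83, 974, 17]);
translate([1648, 336, 409]) cube([83, 974, 17]);
translate([1850, 336, 409]) cube([83, 974, 17]);
translate([2052, 336, 409]) cube([83, 974, 17]);


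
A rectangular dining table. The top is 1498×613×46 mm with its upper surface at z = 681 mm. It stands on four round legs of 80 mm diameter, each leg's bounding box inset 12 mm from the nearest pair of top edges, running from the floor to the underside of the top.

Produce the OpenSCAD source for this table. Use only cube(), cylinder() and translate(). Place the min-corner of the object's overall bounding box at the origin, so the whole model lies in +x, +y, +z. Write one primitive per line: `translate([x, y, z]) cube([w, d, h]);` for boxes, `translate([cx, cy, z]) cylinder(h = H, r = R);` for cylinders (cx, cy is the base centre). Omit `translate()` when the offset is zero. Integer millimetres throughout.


translate([0, 0, 635]) cube([1498, 613, 46]);
translate([52, 52, 0]) cylinder(h = 635, r = 40);
translate([1446, 52, 0]) cylinder(h = 635, r = 40);
translate([52, 561, 0]) cylinder(h = 635, r = 40);
translate([1446, 561, 0]) cylinder(h = 635, r = 40);


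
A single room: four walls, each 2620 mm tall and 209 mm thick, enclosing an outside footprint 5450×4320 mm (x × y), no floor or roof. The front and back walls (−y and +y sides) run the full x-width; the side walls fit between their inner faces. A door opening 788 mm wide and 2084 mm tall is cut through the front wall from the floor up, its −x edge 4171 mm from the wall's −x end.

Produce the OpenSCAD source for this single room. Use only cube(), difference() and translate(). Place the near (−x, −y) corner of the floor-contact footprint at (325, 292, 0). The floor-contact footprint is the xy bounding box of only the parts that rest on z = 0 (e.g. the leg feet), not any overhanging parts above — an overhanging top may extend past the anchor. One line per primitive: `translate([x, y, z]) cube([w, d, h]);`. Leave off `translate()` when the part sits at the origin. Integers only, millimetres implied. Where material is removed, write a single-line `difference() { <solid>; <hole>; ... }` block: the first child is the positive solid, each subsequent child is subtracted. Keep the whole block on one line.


difference() { translate([325, 292, 0]) cube([5450, 209, 2620]); translate([4496, 292, 0]) cube([788, 209, 2084]); }
translate([325, 4403, 0]) cube([5450, 209, 2620]);
translate([325, 501, 0]) cube([209, 3902, 2620]);
translate([5566, 501, 0]) cube([209, 3902, 2620]);


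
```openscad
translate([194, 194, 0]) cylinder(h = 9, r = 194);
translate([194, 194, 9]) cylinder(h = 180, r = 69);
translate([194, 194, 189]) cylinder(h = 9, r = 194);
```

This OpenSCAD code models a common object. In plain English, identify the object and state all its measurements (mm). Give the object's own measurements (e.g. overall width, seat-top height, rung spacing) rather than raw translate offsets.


A spool: two coaxial disc flanges of radius 194 mm and thickness 9 mm, joined by a core cylinder of radius 69 mm and height 180 mm. The lower flange rests on z = 0 and the three cylinders share a vertical axis.


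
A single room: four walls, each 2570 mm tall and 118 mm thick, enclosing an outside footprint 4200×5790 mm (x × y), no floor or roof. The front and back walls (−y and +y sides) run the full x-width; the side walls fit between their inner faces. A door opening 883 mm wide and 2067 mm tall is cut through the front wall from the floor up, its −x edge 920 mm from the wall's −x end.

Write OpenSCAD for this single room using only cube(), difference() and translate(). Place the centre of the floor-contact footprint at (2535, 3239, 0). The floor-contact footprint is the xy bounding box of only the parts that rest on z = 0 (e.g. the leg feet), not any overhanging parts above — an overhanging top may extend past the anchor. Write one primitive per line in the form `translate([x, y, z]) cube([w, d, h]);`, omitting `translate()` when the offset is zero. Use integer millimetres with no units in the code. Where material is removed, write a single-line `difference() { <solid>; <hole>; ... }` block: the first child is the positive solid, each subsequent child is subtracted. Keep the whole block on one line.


difference() { translate([435, 344, 0]) cube([4200, 118, 2570]); translate([1355, 344, 0]) cube([883, 118, 2067]); }
translate([435, 6016, 0]) cube([4200, 118, 2570]);
translate([435, 462, 0]) cube([118, 5554, 2570]);
translate([4517, 462, 0]) cube([118, 5554, 2570]);


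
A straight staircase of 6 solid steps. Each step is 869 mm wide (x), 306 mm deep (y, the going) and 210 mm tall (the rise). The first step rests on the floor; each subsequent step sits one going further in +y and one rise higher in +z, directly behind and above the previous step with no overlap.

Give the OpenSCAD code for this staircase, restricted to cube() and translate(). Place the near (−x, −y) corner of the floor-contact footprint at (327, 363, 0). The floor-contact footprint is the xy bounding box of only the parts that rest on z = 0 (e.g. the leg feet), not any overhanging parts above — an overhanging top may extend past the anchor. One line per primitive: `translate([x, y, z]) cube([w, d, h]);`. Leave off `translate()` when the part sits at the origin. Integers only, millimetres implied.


translate([327, 363, 0]) cube([869, 306, 210]);
translate([327, 669, 210]) cube([869, 306, 210]);
translate([327, 975, 420]) cube([869, 306, 210]);
translate([327, 1281, 630]) cube([869, 306, 210]);
translate([327, 1587, 840]) cube([869, 306, 210]);
translate([327, 1893, 1050]) cube([869, 306, 210]);


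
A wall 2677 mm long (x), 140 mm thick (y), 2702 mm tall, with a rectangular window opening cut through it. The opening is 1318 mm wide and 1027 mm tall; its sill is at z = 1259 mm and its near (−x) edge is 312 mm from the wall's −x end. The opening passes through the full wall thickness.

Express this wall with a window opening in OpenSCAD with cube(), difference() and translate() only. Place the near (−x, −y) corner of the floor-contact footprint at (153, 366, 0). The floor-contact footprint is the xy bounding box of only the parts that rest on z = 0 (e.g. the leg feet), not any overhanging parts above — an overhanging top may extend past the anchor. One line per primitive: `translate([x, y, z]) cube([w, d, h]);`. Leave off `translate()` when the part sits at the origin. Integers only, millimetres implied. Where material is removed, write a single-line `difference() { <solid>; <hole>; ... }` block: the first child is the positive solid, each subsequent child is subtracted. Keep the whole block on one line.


difference() { translate([153, 366, 0]) cube([2677, 140, 2702]); translate([465, 366, 1259]) cube([1318, 140, 1027]); }


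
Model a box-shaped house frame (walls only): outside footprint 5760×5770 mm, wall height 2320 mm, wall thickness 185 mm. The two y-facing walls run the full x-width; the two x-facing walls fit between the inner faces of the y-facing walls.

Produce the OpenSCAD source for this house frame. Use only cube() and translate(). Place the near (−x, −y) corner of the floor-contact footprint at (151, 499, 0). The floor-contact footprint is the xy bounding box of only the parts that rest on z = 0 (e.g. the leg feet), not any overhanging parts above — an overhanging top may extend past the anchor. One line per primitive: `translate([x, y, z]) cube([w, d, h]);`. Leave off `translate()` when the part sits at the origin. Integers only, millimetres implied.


translate([151, 499, 0]) cube([5760, 185, 2320]);
translate([151, 6084, 0]) cube([5760, 185, 2320]);
translate([151, 684, 0]) cube([185, 5400, 2320]);
translate([5726, 684, 0]) cube([185, 5400, 2320]);


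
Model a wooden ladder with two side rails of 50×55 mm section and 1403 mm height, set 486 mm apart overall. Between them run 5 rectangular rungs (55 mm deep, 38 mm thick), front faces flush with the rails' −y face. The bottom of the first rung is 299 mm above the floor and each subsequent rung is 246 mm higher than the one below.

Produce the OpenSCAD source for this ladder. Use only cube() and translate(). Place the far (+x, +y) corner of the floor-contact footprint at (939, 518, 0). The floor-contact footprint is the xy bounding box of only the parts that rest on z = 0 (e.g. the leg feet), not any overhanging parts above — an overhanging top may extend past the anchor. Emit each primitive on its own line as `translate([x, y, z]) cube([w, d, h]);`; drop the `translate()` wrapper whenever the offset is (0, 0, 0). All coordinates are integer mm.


translate([453, 463, 0]) cube([50, 55, 1403]);
translate([889, 463, 0]) cube([50, 55, 1403]);
translate([503, 463, 299]) cube([386, 55, 38]);
translate([503, 463, 545]) cube([386, 55, 38]);
translate([503, 463, 791]) cube([386, 55, 38]);
translate([503, 463, 1037]) cube([386, 55, 38]);
translate([503, 463, 1283]) cube([386, 55, 38]);


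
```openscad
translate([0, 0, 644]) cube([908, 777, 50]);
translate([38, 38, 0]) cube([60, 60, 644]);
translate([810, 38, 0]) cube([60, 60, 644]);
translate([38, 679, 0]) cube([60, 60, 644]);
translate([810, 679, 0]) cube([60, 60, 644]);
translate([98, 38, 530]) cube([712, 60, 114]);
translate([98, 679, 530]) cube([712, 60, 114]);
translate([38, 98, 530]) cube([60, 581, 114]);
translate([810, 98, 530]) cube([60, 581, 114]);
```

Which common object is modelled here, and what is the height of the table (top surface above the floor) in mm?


A table. The table height is 694 mm.

A 908×777×50 slab sits at z = 644 on four 60 mm square posts — a table. The top surface is at 644 + 50 = 694 mm.


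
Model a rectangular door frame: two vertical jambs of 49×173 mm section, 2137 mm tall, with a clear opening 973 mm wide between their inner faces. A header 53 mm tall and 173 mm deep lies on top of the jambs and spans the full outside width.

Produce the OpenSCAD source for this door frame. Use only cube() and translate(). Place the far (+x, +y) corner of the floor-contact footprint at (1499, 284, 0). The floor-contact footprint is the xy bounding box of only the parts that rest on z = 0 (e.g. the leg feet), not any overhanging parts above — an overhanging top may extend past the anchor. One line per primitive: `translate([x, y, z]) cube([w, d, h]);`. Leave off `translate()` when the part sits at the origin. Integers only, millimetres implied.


translate([428, 111, 0]) cube([49, 173, 2137]);
translate([1450, 111, 0]) cube([49, 173, 2137]);
translate([428, 111, 2137]) cube([1071, 173, 53]);


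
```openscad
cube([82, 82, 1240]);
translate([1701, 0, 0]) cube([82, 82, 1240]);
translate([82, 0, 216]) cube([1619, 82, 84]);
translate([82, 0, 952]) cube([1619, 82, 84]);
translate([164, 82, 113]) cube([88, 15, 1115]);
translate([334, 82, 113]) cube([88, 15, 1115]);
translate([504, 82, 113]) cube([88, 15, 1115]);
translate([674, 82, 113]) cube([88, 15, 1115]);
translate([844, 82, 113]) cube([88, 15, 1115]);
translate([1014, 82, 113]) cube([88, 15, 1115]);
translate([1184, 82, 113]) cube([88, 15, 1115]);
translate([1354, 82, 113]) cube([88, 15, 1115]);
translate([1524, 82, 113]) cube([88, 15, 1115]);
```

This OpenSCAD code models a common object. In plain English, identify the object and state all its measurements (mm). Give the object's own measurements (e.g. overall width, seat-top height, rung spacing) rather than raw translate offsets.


A fence section. Two 82×82 mm posts, 1240 mm tall, stand on the floor with a clear span of 1619 mm between their inner faces. Two horizontal rails of 82×84 mm section span the gap between the posts with their undersides at z = 216 mm and z = 952 mm, flush with the posts' −y face. 9 pickets, each 88 mm wide, 15 mm thick and 1115 mm tall, are fixed to the +y face of the rails with their bottoms at z = 113 mm, spaced across the span with a 82 mm gap after the −x post and between neighbouring pickets, with 89 mm left before the +x post.


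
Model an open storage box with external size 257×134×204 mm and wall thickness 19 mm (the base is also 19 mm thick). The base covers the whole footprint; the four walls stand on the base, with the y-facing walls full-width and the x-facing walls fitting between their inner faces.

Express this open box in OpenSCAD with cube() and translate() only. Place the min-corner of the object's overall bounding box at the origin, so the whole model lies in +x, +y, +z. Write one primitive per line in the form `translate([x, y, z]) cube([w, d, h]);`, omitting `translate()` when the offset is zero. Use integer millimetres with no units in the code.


cube([257, 134, 19]);
translate([0, 0, 19]) cube([257, 19, 185]);
translate([0, 115, 19]) cube([257, 19, 185]);
translate([0, 19, 19]) cube([19, 96, 185]);
translate([238, 19, 19]) cube([19, 96, 185]);


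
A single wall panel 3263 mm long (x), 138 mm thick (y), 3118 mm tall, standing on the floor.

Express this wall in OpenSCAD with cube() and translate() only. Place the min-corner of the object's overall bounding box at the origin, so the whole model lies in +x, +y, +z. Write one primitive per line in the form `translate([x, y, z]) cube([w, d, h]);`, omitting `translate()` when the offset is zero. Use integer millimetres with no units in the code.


cube([3263, 138, 3118]);


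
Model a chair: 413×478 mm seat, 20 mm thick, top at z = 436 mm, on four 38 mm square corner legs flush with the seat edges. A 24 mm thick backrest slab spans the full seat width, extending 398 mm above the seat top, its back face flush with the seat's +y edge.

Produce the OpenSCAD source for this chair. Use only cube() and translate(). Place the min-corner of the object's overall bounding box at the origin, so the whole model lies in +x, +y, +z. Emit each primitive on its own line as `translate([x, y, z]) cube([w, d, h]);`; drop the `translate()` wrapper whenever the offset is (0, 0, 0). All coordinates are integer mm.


translate([0, 0, 416]) cube([413, 478, 20]);
cube([38, 38, 416]);
translate([375, 0, 0]) cube([38, 38, 416]);
translate([0, 440, 0]) cube([38, 38, 416]);
translate([375, 440, 0]) cube([38, 38, 416]);
translate([0, 454, 436]) cube([413, 24, 398]);


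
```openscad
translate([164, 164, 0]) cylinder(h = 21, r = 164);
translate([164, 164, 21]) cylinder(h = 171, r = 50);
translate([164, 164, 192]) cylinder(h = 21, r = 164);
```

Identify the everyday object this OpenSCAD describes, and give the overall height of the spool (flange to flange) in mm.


A spool. The overall height is 213 mm.

Three coaxial cylinders, large–small–large — a spool. Two 21 mm flanges and a 171 mm core give 21 + 171 + 21 = 213 mm.


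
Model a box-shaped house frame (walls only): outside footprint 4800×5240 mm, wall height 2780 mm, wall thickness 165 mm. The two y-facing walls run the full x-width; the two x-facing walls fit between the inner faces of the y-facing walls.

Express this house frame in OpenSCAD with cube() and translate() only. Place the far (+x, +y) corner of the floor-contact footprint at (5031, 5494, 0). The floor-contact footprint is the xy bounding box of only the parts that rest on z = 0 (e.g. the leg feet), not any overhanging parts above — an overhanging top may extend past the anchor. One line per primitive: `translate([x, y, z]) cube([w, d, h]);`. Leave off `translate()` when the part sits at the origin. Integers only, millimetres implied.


translate([231, 254, 0]) cube([4800, 165, 2780]);
translate([231, 5329, 0]) cube([4800, 165, 2780]);
translate([231, 419, 0]) cube([165, 4910, 2780]);
translate([4866, 419, 0]) cube([165, 4910, 2780]);


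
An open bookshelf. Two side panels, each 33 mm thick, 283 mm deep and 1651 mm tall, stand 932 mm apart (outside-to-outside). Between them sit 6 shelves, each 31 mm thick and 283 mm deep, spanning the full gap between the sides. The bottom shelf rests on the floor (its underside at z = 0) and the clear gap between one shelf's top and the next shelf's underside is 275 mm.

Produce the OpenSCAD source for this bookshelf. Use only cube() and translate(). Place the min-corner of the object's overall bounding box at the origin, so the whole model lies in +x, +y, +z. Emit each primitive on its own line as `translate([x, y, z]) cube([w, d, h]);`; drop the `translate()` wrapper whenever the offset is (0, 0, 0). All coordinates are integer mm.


cube([33, 283, 1651]);
translate([899, 0, 0]) cube([33, 283, 1651]);
translate([33, 0, 0]) cube([866, 283, 31]);
translate([33, 0, 306]) cube([866, 283, 31]);
translate([33, 0, 612]) cube([866, 283, 31]);
translate([33, 0, 918]) cube([866, 283, 31]);
translate([33, 0, 1224]) cube([866, 283, 31]);
translate([33, 0, 1530]) cube([866, 283, 31]);


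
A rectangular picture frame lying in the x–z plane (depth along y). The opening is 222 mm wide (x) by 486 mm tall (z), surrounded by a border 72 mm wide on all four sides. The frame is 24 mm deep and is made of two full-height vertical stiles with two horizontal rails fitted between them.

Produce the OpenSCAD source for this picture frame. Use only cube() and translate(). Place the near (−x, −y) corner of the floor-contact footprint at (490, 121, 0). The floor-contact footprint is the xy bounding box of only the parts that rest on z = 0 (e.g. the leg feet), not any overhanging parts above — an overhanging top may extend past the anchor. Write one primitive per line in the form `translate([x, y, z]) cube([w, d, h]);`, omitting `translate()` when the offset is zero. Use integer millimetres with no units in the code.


translate([490, 121, 0]) cube([72, 24, 630]);
translate([784, 121, 0]) cube([72, 24, 630]);
translate([562, 121, 0]) cube([222, 24, 72]);
translate([562, 121, 558]) cube([222, 24, 72]);


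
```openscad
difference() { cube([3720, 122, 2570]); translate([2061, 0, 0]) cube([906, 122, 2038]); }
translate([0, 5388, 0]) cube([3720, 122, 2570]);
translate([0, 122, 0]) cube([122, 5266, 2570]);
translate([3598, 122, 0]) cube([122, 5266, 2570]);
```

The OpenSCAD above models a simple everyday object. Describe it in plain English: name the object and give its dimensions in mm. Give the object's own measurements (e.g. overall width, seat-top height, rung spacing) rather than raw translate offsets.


A single room: four walls, each 2570 mm tall and 122 mm thick, enclosing an outside footprint 3720×5510 mm (x × y), no floor or roof. The front and back walls (−y and +y sides) run the full x-width; the side walls fit between their inner faces. A door opening 906 mm wide and 2038 mm tall is cut through the front wall from the floor up, its −x edge 2061 mm from the wall's −x end.


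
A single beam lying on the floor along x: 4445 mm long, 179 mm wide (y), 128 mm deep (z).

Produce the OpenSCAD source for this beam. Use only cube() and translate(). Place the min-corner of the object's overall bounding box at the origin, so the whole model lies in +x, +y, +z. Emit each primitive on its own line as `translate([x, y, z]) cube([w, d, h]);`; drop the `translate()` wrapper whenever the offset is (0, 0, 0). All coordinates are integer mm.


cube([4445, 179, 128]);


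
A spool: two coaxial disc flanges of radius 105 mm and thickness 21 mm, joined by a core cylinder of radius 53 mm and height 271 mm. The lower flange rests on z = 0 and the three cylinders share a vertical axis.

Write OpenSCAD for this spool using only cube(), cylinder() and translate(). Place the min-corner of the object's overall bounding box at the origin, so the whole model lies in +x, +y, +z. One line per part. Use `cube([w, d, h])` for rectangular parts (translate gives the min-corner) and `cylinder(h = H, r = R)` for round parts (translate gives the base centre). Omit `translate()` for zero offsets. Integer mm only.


translate([105, 105, 0]) cylinder(h = 21, r = 105);
translate([105, 105, 21]) cylinder(h = 271, r = 53);
translate([105, 105, 292]) cylinder(h = 21, r = 105);


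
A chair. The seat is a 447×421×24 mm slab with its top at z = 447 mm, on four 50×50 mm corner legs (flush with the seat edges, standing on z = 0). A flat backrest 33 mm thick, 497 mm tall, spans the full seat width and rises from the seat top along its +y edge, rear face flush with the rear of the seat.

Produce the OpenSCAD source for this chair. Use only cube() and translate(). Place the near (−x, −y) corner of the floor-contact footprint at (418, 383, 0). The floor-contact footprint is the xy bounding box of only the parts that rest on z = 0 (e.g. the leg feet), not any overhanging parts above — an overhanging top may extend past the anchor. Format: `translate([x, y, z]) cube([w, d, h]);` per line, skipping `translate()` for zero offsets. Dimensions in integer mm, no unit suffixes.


translate([418, 383, 423]) cube([447, 421, 24]);
translate([418, 383, 0]) cube([50, 50, 423]);
translate([815, 383, 0]) cube([50, 50, 423]);
translate([418, 754, 0]) cube([50, 50, 423]);
translate([815, 754, 0]) cube([50, 50, 423]);
translate([418, 771, 447]) cube([447, 33, 497]);


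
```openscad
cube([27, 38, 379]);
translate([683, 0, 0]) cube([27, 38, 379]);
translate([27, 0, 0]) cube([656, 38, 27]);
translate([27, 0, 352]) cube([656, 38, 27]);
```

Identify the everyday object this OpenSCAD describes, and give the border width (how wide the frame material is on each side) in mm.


A picture frame. The border width is 27 mm.

Four thin pieces enclosing a rectangular opening — a picture frame. The two full-height stiles are 379 mm tall; the top rail sits at z = 352 and is 27 mm tall, so the border above the opening is 379 − 352 = 27 mm, matching the stile x-width.


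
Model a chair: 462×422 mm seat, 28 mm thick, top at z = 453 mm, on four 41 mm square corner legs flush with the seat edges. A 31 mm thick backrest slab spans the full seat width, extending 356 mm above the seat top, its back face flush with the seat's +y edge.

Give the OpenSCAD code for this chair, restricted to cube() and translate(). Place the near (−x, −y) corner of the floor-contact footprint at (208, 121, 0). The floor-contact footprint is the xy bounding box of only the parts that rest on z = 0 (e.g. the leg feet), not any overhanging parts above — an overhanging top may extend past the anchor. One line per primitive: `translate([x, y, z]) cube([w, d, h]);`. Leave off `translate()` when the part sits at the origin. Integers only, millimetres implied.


translate([208, 121, 425]) cube([462, 422, 28]);
translate([208, 121, 0]) cube([41, 41, 425]);
translate([629, 121, 0]) cube([41, 41, 425]);
translate([208, 502, 0]) cube([41, 41, 425]);
translate([629, 502, 0]) cube([41, 41, 425]);
translate([208, 512, 453]) cube([462, 31, 356]);


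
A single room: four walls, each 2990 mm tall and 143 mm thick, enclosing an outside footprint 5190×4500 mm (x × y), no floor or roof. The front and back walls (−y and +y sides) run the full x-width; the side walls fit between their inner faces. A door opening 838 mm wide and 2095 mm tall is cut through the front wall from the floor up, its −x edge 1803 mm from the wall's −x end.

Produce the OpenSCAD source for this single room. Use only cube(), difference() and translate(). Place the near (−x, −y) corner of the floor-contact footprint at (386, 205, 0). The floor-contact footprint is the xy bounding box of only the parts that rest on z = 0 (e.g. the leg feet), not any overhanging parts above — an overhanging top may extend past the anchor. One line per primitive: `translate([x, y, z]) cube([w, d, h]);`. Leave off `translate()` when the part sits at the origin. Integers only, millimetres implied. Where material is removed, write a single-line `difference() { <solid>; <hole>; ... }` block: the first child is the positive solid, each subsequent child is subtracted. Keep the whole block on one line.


difference() { translate([386, 205, 0]) cube([5190, 143, 2990]); translate([2189, 205, 0]) cube([838, 143, 2095]); }
translate([386, 4562, 0]) cube([5190, 143, 2990]);
translate([386, 348, 0]) cube([143, 4214, 2990]);
translate([5433, 348, 0]) cube([143, 4214, 2990]);


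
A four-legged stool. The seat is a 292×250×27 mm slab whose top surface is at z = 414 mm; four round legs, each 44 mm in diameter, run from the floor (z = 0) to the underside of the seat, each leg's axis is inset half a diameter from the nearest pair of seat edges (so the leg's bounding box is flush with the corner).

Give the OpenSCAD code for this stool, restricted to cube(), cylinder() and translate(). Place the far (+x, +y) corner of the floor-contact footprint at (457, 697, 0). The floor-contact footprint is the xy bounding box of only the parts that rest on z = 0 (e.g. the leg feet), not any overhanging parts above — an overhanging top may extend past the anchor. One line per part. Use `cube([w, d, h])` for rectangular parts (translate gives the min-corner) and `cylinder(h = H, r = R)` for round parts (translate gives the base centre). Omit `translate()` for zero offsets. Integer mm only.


// leg_h = 414 - 27 = 387
translate([165, 447, 387]) cube([292, 250, 27]);
translate([187, 469, 0]) cylinder(h = 387, r = 22);
translate([435, 469, 0]) cylinder(h = 387, r = 22);
translate([187, 675, 0]) cylinder(h = 387, r = 22);
translate([435, 675, 0]) cylinder(h = 387, r = 22);


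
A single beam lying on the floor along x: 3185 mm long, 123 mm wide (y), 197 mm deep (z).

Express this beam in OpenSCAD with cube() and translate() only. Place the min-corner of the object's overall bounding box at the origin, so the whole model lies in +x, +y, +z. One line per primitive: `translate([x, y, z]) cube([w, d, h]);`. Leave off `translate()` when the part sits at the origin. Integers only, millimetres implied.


cube([3185, 123, 197]);


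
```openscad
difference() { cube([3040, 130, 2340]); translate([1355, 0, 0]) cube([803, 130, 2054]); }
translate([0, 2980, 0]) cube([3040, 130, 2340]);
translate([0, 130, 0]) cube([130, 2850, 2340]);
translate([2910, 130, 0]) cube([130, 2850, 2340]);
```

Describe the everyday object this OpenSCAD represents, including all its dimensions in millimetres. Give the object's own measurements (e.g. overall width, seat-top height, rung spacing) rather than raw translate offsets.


A single room: four walls, each 2340 mm tall and 130 mm thick, enclosing an outside footprint 3040×3110 mm (x × y), no floor or roof. The front and back walls (−y and +y sides) run the full x-width; the side walls fit between their inner faces. A door opening 803 mm wide and 2054 mm tall is cut through the front wall from the floor up, its −x edge 1355 mm from the wall's −x end.
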